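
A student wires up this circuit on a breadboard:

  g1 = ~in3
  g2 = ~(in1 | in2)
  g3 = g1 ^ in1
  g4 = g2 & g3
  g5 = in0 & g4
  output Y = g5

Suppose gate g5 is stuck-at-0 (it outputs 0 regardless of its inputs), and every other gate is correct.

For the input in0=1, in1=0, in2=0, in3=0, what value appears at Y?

Propagate with g5 forced: g1=1, g2=1, g3=1, g4=1, g5=0 [stuck-at-0].
So Y = 0. (Without the fault it would be 1.)

0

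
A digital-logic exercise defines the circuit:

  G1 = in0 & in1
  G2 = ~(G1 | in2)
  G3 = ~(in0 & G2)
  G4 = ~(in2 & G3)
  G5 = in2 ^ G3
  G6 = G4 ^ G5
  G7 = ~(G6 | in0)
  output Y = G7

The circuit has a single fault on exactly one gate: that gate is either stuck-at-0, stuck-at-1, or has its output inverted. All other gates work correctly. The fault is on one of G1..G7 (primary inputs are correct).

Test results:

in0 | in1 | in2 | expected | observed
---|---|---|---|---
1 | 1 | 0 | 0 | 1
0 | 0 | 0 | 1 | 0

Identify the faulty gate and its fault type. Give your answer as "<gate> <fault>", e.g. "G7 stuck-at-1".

G7 inverted output

Fault-free values for test 1 (in0=1, in1=1, in2=0): G1=1, G2=0, G3=1, G4=1, G5=1, G6=0, G7=0, giving Y=0. Observed 1.
Test 1: faults giving observed 1 are {G7 stuck-at-1, G7 inverted output}.
Test 2 (in0=0, in1=0, in2=0): fault-free G1=0, G2=1, G3=1, G4=1, G5=1, G6=0, G7=1 → 1; observed 0. Eliminates G7 stuck-at-1.
Only G7 inverted output is consistent with every test.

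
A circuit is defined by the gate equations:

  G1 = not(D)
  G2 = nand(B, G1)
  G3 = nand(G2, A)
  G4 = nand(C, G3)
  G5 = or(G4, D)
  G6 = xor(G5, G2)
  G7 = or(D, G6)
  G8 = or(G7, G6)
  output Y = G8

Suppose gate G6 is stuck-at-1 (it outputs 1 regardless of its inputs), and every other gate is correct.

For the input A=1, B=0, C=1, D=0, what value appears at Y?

Propagate with G6 forced: G1=1, G2=1, G3=0, G4=1, G5=1, G6=1 [stuck-at-1], G7=1, G8=1.
So Y = 1. (Without the fault it would be 0.)

1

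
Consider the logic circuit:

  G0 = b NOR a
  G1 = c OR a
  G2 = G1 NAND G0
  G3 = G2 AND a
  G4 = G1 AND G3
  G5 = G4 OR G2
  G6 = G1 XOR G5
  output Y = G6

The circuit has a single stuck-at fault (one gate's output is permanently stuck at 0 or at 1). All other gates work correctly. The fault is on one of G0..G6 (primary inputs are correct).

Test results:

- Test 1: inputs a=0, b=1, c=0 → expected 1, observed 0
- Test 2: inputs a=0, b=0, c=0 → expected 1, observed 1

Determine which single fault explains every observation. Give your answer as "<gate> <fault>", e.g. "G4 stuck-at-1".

Fault-free values for test 1 (a=0, b=1, c=0): G0=0, G1=0, G2=1, G3=0, G4=0, G5=1, G6=1, giving Y=1. Observed 0.
Test 1: faults giving observed 0 are {G1 stuck-at-1, G2 stuck-at-0, G5 stuck-at-0, G6 stuck-at-0}.
Test 2 (a=0, b=0, c=0): fault-free G0=1, G1=0, G2=1, G3=0, G4=0, G5=1, G6=1 → 1; observed 1. Eliminates G2 stuck-at-0, G5 stuck-at-0, G6 stuck-at-0.
Only G1 stuck-at-1 is consistent with every test.

G1 stuck-at-1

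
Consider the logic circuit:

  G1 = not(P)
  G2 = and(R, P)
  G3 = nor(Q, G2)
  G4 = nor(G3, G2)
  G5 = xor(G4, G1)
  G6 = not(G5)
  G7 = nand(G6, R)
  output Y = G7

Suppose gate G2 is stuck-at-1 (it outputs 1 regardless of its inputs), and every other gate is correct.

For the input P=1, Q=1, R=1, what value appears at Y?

0

Propagate with G2 forced: G1=0, G2=1 [stuck-at-1], G3=0, G4=0, G5=0, G6=1, G7=0.
So Y = 0. (Same as the fault-free value — the fault is masked on this input.)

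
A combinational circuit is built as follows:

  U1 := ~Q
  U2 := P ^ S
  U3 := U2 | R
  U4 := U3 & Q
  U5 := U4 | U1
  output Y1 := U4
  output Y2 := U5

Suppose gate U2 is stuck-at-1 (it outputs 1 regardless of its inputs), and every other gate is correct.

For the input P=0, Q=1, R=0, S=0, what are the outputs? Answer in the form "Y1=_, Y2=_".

Y1=1, Y2=1

Propagate with U2 forced: U1=0, U2=1 [stuck-at-1], U3=1, U4=1, U5=1.
So the outputs are Y1=1, Y2=1. (Without the fault they would be Y1=0, Y2=0.)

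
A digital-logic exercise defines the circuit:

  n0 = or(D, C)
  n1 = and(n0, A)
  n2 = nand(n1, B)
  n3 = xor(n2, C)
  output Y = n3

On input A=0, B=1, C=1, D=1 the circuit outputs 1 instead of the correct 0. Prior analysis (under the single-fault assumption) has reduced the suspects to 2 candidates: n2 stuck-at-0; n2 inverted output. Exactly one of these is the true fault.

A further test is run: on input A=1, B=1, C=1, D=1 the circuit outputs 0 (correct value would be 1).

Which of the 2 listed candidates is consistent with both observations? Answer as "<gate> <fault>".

Evaluate each candidate on input A=1, B=1, C=1, D=1:
  n2 stuck-at-0: n0=1, n1=1, n2=0 [stuck-at-0], n3=1 → 1 — eliminated
  n2 inverted output: n0=1, n1=1, n2=1 [inverted output], n3=0 → 0 — matches
Only n2 inverted output reproduces the observed 0.

n2 inverted output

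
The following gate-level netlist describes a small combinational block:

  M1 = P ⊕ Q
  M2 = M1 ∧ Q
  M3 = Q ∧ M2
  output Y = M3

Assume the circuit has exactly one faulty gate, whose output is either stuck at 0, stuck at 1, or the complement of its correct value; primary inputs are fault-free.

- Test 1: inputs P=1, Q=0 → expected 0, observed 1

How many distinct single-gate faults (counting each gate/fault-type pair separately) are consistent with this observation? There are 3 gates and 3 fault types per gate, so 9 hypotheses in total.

Fault-free: M1=1, M2=0, M3=0 → 0. Observed 1.
  M1 stuck-at-0: output 0 ✗
  M1 stuck-at-1: output 0 ✗
  M1 inverted output: output 0 ✗
  M2 stuck-at-0: output 0 ✗
  M2 stuck-at-1: output 0 ✗
  M2 inverted output: output 0 ✗
  M3 stuck-at-0: output 0 ✗
  M3 stuck-at-1: output 1 ✓
  M3 inverted output: output 1 ✓
Consistent faults: {M3 stuck-at-1, M3 inverted output} — 2 in all.

2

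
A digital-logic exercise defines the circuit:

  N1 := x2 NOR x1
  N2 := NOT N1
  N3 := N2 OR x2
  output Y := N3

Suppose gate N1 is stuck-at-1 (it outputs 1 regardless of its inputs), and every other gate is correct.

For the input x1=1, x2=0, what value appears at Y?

Propagate with N1 forced: N1=1 [stuck-at-1], N2=0, N3=0.
So Y = 0. (Without the fault it would be 1.)

0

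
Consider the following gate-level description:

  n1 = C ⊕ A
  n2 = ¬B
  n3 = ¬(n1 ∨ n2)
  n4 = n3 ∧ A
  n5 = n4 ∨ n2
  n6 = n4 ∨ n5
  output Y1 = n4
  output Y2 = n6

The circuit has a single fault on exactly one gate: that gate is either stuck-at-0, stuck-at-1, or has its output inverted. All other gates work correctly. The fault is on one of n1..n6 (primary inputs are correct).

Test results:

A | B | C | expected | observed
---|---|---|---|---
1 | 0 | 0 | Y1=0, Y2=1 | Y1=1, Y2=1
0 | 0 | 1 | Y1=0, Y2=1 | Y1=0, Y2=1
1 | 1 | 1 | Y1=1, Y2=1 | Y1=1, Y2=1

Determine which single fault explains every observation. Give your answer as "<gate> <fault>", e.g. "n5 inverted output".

n3 stuck-at-1

Fault-free values for test 1 (A=1, B=0, C=0): n1=1, n2=1, n3=0, n4=0, n5=1, n6=1, giving Y1=0, Y2=1. Observed Y1=1, Y2=1.
Test 1: faults giving observed Y1=1, Y2=1 are {n3 stuck-at-1, n3 inverted output, n4 stuck-at-1, n4 inverted output}.
Test 2 (A=0, B=0, C=1): fault-free n1=1, n2=1, n3=0, n4=0, n5=1, n6=1 → Y1=0, Y2=1; observed Y1=0, Y2=1. Eliminates n4 stuck-at-1, n4 inverted output.
Test 3 (A=1, B=1, C=1): fault-free n1=0, n2=0, n3=1, n4=1, n5=1, n6=1 → Y1=1, Y2=1; observed Y1=1, Y2=1. Eliminates n3 inverted output.
Only n3 stuck-at-1 is consistent with every test.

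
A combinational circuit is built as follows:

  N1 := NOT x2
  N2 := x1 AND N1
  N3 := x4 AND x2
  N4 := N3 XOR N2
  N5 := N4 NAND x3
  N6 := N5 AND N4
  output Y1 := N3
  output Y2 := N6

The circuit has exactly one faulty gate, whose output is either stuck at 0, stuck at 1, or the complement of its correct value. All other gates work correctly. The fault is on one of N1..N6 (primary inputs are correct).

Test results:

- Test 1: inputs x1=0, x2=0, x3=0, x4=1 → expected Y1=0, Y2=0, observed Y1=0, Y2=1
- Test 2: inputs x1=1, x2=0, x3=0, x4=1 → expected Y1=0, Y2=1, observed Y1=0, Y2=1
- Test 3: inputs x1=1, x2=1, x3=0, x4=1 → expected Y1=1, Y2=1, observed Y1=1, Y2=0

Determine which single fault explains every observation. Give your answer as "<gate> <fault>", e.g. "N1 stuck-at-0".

Fault-free values for test 1 (x1=0, x2=0, x3=0, x4=1): N1=1, N2=0, N3=0, N4=0, N5=1, N6=0, giving Y1=0, Y2=0. Observed Y1=0, Y2=1.
Test 1: faults giving observed Y1=0, Y2=1 are {N2 stuck-at-1, N2 inverted output, N4 stuck-at-1, N4 inverted output, N6 stuck-at-1, N6 inverted output}.
Test 2 (x1=1, x2=0, x3=0, x4=1): fault-free N1=1, N2=1, N3=0, N4=1, N5=1, N6=1 → Y1=0, Y2=1; observed Y1=0, Y2=1. Eliminates N2 inverted output, N4 inverted output, N6 inverted output.
Test 3 (x1=1, x2=1, x3=0, x4=1): fault-free N1=0, N2=0, N3=1, N4=1, N5=1, N6=1 → Y1=1, Y2=1; observed Y1=1, Y2=0. Eliminates N4 stuck-at-1, N6 stuck-at-1.
Only N2 stuck-at-1 is consistent with every test.

N2 stuck-at-1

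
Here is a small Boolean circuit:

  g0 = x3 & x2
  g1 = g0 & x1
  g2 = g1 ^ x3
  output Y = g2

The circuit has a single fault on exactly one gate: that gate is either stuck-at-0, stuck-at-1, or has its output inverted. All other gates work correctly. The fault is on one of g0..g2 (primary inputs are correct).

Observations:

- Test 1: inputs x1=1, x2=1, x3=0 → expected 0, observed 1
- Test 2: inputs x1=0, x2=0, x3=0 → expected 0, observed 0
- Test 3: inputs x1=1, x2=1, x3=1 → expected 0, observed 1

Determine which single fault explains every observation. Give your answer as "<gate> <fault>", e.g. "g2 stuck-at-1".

g0 inverted output

Fault-free values for test 1 (x1=1, x2=1, x3=0): g0=0, g1=0, g2=0, giving Y=0. Observed 1.
Test 1: faults giving observed 1 are {g0 stuck-at-1, g0 inverted output, g1 stuck-at-1, g1 inverted output, g2 stuck-at-1, g2 inverted output}.
Test 2 (x1=0, x2=0, x3=0): fault-free g0=0, g1=0, g2=0 → 0; observed 0. Eliminates g1 stuck-at-1, g1 inverted output, g2 stuck-at-1, g2 inverted output.
Test 3 (x1=1, x2=1, x3=1): fault-free g0=1, g1=1, g2=0 → 0; observed 1. Eliminates g0 stuck-at-1.
Only g0 inverted output is consistent with every test.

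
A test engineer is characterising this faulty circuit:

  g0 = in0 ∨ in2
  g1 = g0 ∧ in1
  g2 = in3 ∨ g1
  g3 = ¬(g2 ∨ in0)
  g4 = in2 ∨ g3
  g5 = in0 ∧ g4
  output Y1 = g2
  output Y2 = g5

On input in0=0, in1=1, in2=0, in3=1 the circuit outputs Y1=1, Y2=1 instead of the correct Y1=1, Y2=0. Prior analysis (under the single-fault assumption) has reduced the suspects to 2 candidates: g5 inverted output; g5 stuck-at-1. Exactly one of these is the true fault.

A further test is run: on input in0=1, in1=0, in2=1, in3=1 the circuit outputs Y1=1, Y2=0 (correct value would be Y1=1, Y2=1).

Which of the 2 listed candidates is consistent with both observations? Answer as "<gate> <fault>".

Evaluate each candidate on input in0=1, in1=0, in2=1, in3=1:
  g5 inverted output: g0=1, g1=0, g2=1, g3=0, g4=1, g5=0 [inverted output] → Y1=1, Y2=0 — matches
  g5 stuck-at-1: g0=1, g1=0, g2=1, g3=0, g4=1, g5=1 [stuck-at-1] → Y1=1, Y2=1 — eliminated
Only g5 inverted output reproduces the observed Y1=1, Y2=0.

g5 inverted output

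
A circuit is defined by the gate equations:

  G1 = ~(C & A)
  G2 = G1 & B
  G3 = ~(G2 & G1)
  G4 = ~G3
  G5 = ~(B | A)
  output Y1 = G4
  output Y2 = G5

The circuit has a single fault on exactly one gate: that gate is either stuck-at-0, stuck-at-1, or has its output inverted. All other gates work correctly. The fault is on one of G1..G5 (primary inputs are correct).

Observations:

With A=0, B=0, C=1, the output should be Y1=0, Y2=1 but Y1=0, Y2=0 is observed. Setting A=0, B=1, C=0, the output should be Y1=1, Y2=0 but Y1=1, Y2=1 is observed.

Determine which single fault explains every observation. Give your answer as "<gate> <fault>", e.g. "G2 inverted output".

G5 inverted output

Fault-free values for test 1 (A=0, B=0, C=1): G1=1, G2=0, G3=1, G4=0, G5=1, giving Y1=0, Y2=1. Observed Y1=0, Y2=0.
Test 1: faults giving observed Y1=0, Y2=0 are {G5 stuck-at-0, G5 inverted output}.
Test 2 (A=0, B=1, C=0): fault-free G1=1, G2=1, G3=0, G4=1, G5=0 → Y1=1, Y2=0; observed Y1=1, Y2=1. Eliminates G5 stuck-at-0.
Only G5 inverted output is consistent with every test.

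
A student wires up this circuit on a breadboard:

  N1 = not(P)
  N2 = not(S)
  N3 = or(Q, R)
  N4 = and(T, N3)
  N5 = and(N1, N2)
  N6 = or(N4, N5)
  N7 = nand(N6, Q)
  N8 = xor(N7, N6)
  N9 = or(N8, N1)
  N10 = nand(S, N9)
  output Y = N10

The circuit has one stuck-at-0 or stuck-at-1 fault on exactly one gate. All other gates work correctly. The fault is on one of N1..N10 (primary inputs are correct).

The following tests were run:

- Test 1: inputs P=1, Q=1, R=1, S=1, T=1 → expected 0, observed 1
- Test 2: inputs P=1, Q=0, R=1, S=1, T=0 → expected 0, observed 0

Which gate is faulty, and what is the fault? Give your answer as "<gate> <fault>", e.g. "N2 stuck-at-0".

N7 stuck-at-1

Fault-free values for test 1 (P=1, Q=1, R=1, S=1, T=1): N1=0, N2=0, N3=1, N4=1, N5=0, N6=1, N7=0, N8=1, N9=1, N10=0, giving Y=0. Observed 1.
Test 1: faults giving observed 1 are {N7 stuck-at-1, N8 stuck-at-0, N9 stuck-at-0, N10 stuck-at-1}.
Test 2 (P=1, Q=0, R=1, S=1, T=0): fault-free N1=0, N2=0, N3=1, N4=0, N5=0, N6=0, N7=1, N8=1, N9=1, N10=0 → 0; observed 0. Eliminates N8 stuck-at-0, N9 stuck-at-0, N10 stuck-at-1.
Only N7 stuck-at-1 is consistent with every test.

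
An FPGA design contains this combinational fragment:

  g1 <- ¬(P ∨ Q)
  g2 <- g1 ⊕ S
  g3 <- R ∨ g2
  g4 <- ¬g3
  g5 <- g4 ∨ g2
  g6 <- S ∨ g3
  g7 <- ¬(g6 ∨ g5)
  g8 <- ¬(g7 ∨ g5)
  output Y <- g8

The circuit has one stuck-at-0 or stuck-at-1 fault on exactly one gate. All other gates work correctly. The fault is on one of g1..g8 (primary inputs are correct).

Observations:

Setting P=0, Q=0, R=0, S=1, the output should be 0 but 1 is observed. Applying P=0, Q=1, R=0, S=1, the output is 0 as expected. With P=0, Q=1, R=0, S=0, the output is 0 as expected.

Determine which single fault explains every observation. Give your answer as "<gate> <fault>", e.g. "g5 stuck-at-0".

Fault-free values for test 1 (P=0, Q=0, R=0, S=1): g1=1, g2=0, g3=0, g4=1, g5=1, g6=1, g7=0, g8=0, giving Y=0. Observed 1.
Test 1: faults giving observed 1 are {g3 stuck-at-1, g4 stuck-at-0, g5 stuck-at-0, g8 stuck-at-1}.
Test 2 (P=0, Q=1, R=0, S=1): fault-free g1=0, g2=1, g3=1, g4=0, g5=1, g6=1, g7=0, g8=0 → 0; observed 0. Eliminates g5 stuck-at-0, g8 stuck-at-1.
Test 3 (P=0, Q=1, R=0, S=0): fault-free g1=0, g2=0, g3=0, g4=1, g5=1, g6=0, g7=0, g8=0 → 0; observed 0. Eliminates g3 stuck-at-1.
Only g4 stuck-at-0 is consistent with every test.

g4 stuck-at-0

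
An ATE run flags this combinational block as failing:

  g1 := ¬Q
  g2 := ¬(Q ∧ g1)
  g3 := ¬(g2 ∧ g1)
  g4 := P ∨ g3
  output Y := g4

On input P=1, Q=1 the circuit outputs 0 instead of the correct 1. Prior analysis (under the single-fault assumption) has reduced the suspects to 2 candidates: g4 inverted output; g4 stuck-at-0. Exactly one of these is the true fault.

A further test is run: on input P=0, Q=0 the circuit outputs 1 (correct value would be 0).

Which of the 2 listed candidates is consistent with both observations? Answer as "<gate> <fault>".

g4 inverted output

Evaluate each candidate on input P=0, Q=0:
  g4 inverted output: g1=1, g2=1, g3=0, g4=1 [inverted output] → 1 — matches
  g4 stuck-at-0: g1=1, g2=1, g3=0, g4=0 [stuck-at-0] → 0 — eliminated
Only g4 inverted output reproduces the observed 1.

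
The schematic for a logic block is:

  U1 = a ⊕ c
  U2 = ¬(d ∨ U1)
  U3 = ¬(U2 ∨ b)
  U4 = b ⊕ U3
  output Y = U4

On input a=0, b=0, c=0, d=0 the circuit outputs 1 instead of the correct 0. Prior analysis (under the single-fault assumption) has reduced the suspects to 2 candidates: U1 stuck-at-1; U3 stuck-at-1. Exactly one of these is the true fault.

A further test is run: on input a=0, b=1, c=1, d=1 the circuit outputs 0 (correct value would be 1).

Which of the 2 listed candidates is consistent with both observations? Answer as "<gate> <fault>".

U3 stuck-at-1

Evaluate each candidate on input a=0, b=1, c=1, d=1:
  U1 stuck-at-1: U1=1 [stuck-at-1], U2=0, U3=0, U4=1 → 1 — eliminated
  U3 stuck-at-1: U1=1, U2=0, U3=1 [stuck-at-1], U4=0 → 0 — matches
Only U3 stuck-at-1 reproduces the observed 0.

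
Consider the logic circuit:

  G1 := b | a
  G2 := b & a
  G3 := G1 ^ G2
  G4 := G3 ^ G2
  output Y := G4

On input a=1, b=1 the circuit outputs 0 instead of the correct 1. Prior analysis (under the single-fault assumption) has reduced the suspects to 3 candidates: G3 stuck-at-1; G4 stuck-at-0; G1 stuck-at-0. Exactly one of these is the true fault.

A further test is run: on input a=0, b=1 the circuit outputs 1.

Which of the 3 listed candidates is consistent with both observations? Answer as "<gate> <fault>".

Evaluate each candidate on input a=0, b=1:
  G3 stuck-at-1: G1=1, G2=0, G3=1 [stuck-at-1], G4=1 → 1 — matches
  G4 stuck-at-0: G1=1, G2=0, G3=1, G4=0 [stuck-at-0] → 0 — eliminated
  G1 stuck-at-0: G1=0 [stuck-at-0], G2=0, G3=0, G4=0 → 0 — eliminated
Only G3 stuck-at-1 reproduces the observed 1.

G3 stuck-at-1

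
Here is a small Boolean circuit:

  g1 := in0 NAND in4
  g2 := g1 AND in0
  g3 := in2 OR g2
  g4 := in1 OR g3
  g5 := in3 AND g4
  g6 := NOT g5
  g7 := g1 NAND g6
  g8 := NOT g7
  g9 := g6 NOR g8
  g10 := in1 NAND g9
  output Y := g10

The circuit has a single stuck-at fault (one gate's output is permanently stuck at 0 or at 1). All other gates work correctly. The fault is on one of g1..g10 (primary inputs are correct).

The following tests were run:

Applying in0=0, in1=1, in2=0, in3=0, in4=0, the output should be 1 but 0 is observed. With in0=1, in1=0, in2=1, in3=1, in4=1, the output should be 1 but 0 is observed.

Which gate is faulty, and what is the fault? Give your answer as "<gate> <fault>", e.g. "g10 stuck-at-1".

g10 stuck-at-0

Fault-free values for test 1 (in0=0, in1=1, in2=0, in3=0, in4=0): g1=1, g2=0, g3=0, g4=1, g5=0, g6=1, g7=0, g8=1, g9=0, g10=1, giving Y=1. Observed 0.
Test 1: faults giving observed 0 are {g5 stuck-at-1, g6 stuck-at-0, g9 stuck-at-1, g10 stuck-at-0}.
Test 2 (in0=1, in1=0, in2=1, in3=1, in4=1): fault-free g1=0, g2=0, g3=1, g4=1, g5=1, g6=0, g7=1, g8=0, g9=1, g10=1 → 1; observed 0. Eliminates g5 stuck-at-1, g6 stuck-at-0, g9 stuck-at-1.
Only g10 stuck-at-0 is consistent with every test.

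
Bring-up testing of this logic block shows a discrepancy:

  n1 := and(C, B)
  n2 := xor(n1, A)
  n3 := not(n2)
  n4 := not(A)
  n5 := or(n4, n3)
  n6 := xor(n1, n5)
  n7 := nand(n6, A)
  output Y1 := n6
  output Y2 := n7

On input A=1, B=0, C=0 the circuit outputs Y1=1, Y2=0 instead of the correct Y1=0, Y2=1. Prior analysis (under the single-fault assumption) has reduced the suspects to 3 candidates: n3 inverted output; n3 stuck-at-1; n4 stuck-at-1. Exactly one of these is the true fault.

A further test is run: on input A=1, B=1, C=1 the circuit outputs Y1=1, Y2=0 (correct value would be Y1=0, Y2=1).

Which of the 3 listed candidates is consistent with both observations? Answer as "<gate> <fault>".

n3 inverted output

Evaluate each candidate on input A=1, B=1, C=1:
  n3 inverted output: n1=1, n2=0, n3=0 [inverted output], n4=0, n5=0, n6=1, n7=0 → Y1=1, Y2=0 — matches
  n3 stuck-at-1: n1=1, n2=0, n3=1 [stuck-at-1], n4=0, n5=1, n6=0, n7=1 → Y1=0, Y2=1 — eliminated
  n4 stuck-at-1: n1=1, n2=0, n3=1, n4=1 [stuck-at-1], n5=1, n6=0, n7=1 → Y1=0, Y2=1 — eliminated
Only n3 inverted output reproduces the observed Y1=1, Y2=0.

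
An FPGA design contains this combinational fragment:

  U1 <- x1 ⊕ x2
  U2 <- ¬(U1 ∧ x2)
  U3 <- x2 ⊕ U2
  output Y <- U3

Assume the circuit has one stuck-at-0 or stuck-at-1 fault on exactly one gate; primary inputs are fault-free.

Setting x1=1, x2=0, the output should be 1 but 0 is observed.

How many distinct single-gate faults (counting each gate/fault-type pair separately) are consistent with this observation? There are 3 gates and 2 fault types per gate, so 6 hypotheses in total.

2

Fault-free: U1=1, U2=1, U3=1 → 1. Observed 0.
  U1 stuck-at-0: output 1 ✗
  U1 stuck-at-1: output 1 ✗
  U2 stuck-at-0: output 0 ✓
  U2 stuck-at-1: output 1 ✗
  U3 stuck-at-0: output 0 ✓
  U3 stuck-at-1: output 1 ✗
Consistent faults: {U2 stuck-at-0, U3 stuck-at-0} — 2 in all.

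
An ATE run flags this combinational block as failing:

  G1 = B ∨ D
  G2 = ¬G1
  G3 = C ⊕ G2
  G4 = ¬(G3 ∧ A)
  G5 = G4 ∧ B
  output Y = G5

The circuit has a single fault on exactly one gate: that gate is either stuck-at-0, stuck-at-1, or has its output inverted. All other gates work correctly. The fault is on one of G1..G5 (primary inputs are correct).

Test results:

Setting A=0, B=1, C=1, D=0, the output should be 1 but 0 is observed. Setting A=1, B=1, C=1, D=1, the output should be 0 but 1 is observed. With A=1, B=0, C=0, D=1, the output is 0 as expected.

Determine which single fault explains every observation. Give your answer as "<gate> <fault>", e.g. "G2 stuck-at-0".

G4 inverted output

Fault-free values for test 1 (A=0, B=1, C=1, D=0): G1=1, G2=0, G3=1, G4=1, G5=1, giving Y=1. Observed 0.
Test 1: faults giving observed 0 are {G4 stuck-at-0, G4 inverted output, G5 stuck-at-0, G5 inverted output}.
Test 2 (A=1, B=1, C=1, D=1): fault-free G1=1, G2=0, G3=1, G4=0, G5=0 → 0; observed 1. Eliminates G4 stuck-at-0, G5 stuck-at-0.
Test 3 (A=1, B=0, C=0, D=1): fault-free G1=1, G2=0, G3=0, G4=1, G5=0 → 0; observed 0. Eliminates G5 inverted output.
Only G4 inverted output is consistent with every test.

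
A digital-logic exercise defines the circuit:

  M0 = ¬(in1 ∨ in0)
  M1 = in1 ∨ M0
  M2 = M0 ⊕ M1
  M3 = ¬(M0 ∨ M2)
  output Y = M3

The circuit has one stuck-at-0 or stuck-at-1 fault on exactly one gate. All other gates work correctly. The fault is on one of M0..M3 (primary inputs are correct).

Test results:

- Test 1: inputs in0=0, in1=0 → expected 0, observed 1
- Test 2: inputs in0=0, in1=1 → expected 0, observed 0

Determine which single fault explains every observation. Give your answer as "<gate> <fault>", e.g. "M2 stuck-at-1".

M0 stuck-at-0

Fault-free values for test 1 (in0=0, in1=0): M0=1, M1=1, M2=0, M3=0, giving Y=0. Observed 1.
Test 1: faults giving observed 1 are {M0 stuck-at-0, M3 stuck-at-1}.
Test 2 (in0=0, in1=1): fault-free M0=0, M1=1, M2=1, M3=0 → 0; observed 0. Eliminates M3 stuck-at-1.
Only M0 stuck-at-0 is consistent with every test.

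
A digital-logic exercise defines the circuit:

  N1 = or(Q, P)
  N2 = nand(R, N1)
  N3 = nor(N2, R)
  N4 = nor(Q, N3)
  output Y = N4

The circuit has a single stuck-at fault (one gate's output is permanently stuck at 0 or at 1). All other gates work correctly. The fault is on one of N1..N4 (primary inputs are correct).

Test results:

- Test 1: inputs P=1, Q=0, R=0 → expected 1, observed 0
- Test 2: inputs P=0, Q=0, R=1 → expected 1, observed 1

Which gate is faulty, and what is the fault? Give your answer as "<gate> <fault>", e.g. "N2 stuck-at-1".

N2 stuck-at-0

Fault-free values for test 1 (P=1, Q=0, R=0): N1=1, N2=1, N3=0, N4=1, giving Y=1. Observed 0.
Test 1: faults giving observed 0 are {N2 stuck-at-0, N3 stuck-at-1, N4 stuck-at-0}.
Test 2 (P=0, Q=0, R=1): fault-free N1=0, N2=1, N3=0, N4=1 → 1; observed 1. Eliminates N3 stuck-at-1, N4 stuck-at-0.
Only N2 stuck-at-0 is consistent with every test.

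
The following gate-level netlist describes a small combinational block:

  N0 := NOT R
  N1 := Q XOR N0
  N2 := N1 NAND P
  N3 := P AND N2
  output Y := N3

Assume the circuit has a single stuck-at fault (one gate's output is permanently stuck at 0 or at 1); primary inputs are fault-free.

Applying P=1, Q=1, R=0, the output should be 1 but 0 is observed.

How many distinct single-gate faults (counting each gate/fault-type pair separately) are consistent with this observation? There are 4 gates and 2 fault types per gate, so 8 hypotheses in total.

4

Fault-free: N0=1, N1=0, N2=1, N3=1 → 1. Observed 0.
  N0 stuck-at-0: output 0 ✓
  N0 stuck-at-1: output 1 ✗
  N1 stuck-at-0: output 1 ✗
  N1 stuck-at-1: output 0 ✓
  N2 stuck-at-0: output 0 ✓
  N2 stuck-at-1: output 1 ✗
  N3 stuck-at-0: output 0 ✓
  N3 stuck-at-1: output 1 ✗
Consistent faults: {N0 stuck-at-0, N1 stuck-at-1, N2 stuck-at-0, N3 stuck-at-0} — 4 in all.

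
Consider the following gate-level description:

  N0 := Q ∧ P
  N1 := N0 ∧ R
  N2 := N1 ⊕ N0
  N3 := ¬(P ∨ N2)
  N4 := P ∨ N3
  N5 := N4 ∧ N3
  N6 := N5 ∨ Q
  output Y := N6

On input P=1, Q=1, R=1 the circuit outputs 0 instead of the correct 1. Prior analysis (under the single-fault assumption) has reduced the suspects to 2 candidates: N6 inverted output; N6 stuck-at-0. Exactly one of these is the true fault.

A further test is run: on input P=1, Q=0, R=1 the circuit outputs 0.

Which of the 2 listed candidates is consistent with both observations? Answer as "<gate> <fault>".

Evaluate each candidate on input P=1, Q=0, R=1:
  N6 inverted output: N0=0, N1=0, N2=0, N3=0, N4=1, N5=0, N6=1 [inverted output] → 1 — eliminated
  N6 stuck-at-0: N0=0, N1=0, N2=0, N3=0, N4=1, N5=0, N6=0 [stuck-at-0] → 0 — matches
Only N6 stuck-at-0 reproduces the observed 0.

N6 stuck-at-0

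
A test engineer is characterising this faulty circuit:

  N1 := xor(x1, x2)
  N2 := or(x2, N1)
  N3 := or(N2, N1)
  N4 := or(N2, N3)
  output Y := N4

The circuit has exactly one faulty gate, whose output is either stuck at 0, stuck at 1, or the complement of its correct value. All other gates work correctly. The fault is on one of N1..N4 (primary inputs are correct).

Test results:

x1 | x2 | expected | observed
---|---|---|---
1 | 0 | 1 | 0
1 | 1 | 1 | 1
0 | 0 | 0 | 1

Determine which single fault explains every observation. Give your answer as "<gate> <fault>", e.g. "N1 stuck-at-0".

N1 inverted output

Fault-free values for test 1 (x1=1, x2=0): N1=1, N2=1, N3=1, N4=1, giving Y=1. Observed 0.
Test 1: faults giving observed 0 are {N1 stuck-at-0, N1 inverted output, N4 stuck-at-0, N4 inverted output}.
Test 2 (x1=1, x2=1): fault-free N1=0, N2=1, N3=1, N4=1 → 1; observed 1. Eliminates N4 stuck-at-0, N4 inverted output.
Test 3 (x1=0, x2=0): fault-free N1=0, N2=0, N3=0, N4=0 → 0; observed 1. Eliminates N1 stuck-at-0.
Only N1 inverted output is consistent with every test.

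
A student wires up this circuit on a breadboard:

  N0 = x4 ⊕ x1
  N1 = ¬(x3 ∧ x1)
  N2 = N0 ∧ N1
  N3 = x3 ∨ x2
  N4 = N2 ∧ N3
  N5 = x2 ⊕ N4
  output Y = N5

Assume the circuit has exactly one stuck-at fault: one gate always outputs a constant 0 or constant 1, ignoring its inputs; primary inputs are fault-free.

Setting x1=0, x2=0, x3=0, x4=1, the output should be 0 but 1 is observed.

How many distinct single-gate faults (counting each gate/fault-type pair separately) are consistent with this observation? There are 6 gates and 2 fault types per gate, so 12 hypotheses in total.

Fault-free: N0=1, N1=1, N2=1, N3=0, N4=0, N5=0 → 0. Observed 1.
  N0 stuck-at-0: output 0 ✗
  N0 stuck-at-1: output 0 ✗
  N1 stuck-at-0: output 0 ✗
  N1 stuck-at-1: output 0 ✗
  N2 stuck-at-0: output 0 ✗
  N2 stuck-at-1: output 0 ✗
  N3 stuck-at-0: output 0 ✗
  N3 stuck-at-1: output 1 ✓
  N4 stuck-at-0: output 0 ✗
  N4 stuck-at-1: output 1 ✓
  N5 stuck-at-0: output 0 ✗
  N5 stuck-at-1: output 1 ✓
Consistent faults: {N3 stuck-at-1, N4 stuck-at-1, N5 stuck-at-1} — 3 in all.

3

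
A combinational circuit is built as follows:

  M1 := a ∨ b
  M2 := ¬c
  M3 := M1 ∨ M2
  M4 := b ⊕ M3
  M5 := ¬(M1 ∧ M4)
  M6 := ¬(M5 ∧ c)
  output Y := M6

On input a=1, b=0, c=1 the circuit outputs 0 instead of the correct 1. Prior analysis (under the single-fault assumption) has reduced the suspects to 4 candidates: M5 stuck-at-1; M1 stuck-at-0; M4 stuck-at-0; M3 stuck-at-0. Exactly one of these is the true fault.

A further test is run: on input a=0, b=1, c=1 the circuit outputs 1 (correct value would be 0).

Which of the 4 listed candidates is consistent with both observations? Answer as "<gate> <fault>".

Evaluate each candidate on input a=0, b=1, c=1:
  M5 stuck-at-1: M1=1, M2=0, M3=1, M4=0, M5=1 [stuck-at-1], M6=0 → 0 — eliminated
  M1 stuck-at-0: M1=0 [stuck-at-0], M2=0, M3=0, M4=1, M5=1, M6=0 → 0 — eliminated
  M4 stuck-at-0: M1=1, M2=0, M3=1, M4=0 [stuck-at-0], M5=1, M6=0 → 0 — eliminated
  M3 stuck-at-0: M1=1, M2=0, M3=0 [stuck-at-0], M4=1, M5=0, M6=1 → 1 — matches
Only M3 stuck-at-0 reproduces the observed 1.

M3 stuck-at-0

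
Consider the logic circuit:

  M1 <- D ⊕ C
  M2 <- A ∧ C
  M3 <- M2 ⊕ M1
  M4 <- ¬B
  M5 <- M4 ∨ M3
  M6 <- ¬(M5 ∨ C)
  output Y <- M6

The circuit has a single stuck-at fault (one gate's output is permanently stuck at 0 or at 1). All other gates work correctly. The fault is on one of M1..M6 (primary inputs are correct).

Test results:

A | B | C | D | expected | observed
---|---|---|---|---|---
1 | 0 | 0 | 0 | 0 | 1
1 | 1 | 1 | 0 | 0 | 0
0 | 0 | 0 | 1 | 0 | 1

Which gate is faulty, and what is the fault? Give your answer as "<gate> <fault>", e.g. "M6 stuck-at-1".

M5 stuck-at-0

Fault-free values for test 1 (A=1, B=0, C=0, D=0): M1=0, M2=0, M3=0, M4=1, M5=1, M6=0, giving Y=0. Observed 1.
Test 1: faults giving observed 1 are {M4 stuck-at-0, M5 stuck-at-0, M6 stuck-at-1}.
Test 2 (A=1, B=1, C=1, D=0): fault-free M1=1, M2=1, M3=0, M4=0, M5=0, M6=0 → 0; observed 0. Eliminates M6 stuck-at-1.
Test 3 (A=0, B=0, C=0, D=1): fault-free M1=1, M2=0, M3=1, M4=1, M5=1, M6=0 → 0; observed 1. Eliminates M4 stuck-at-0.
Only M5 stuck-at-0 is consistent with every test.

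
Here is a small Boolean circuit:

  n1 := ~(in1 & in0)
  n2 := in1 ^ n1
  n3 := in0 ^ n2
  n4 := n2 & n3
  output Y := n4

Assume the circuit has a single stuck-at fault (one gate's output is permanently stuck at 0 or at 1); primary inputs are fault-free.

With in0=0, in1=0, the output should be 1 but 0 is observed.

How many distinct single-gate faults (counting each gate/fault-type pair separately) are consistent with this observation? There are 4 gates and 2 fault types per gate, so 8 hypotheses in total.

4

Fault-free: n1=1, n2=1, n3=1, n4=1 → 1. Observed 0.
  n1 stuck-at-0: output 0 ✓
  n1 stuck-at-1: output 1 ✗
  n2 stuck-at-0: output 0 ✓
  n2 stuck-at-1: output 1 ✗
  n3 stuck-at-0: output 0 ✓
  n3 stuck-at-1: output 1 ✗
  n4 stuck-at-0: output 0 ✓
  n4 stuck-at-1: output 1 ✗
Consistent faults: {n1 stuck-at-0, n2 stuck-at-0, n3 stuck-at-0, n4 stuck-at-0} — 4 in all.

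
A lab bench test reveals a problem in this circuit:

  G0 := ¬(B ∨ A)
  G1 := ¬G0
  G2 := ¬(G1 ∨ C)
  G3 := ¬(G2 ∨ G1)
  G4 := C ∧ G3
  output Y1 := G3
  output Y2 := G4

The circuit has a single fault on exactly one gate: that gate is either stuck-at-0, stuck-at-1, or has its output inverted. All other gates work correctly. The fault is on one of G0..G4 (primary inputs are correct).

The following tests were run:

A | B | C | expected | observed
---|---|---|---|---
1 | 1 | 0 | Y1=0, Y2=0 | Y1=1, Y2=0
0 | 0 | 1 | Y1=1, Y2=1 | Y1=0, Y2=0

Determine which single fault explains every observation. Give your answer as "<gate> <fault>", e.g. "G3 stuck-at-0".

Fault-free values for test 1 (A=1, B=1, C=0): G0=0, G1=1, G2=0, G3=0, G4=0, giving Y1=0, Y2=0. Observed Y1=1, Y2=0.
Test 1: faults giving observed Y1=1, Y2=0 are {G3 stuck-at-1, G3 inverted output}.
Test 2 (A=0, B=0, C=1): fault-free G0=1, G1=0, G2=0, G3=1, G4=1 → Y1=1, Y2=1; observed Y1=0, Y2=0. Eliminates G3 stuck-at-1.
Only G3 inverted output is consistent with every test.

G3 inverted output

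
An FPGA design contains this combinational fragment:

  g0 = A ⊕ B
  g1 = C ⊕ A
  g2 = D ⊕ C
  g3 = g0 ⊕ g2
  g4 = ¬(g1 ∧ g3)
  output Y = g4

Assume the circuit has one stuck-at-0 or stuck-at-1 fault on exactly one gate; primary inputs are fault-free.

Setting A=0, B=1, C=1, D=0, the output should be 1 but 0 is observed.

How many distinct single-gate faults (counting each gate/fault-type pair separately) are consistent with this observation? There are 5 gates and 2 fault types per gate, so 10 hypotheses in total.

4

Fault-free: g0=1, g1=1, g2=1, g3=0, g4=1 → 1. Observed 0.
  g0 stuck-at-0: output 0 ✓
  g0 stuck-at-1: output 1 ✗
  g1 stuck-at-0: output 1 ✗
  g1 stuck-at-1: output 1 ✗
  g2 stuck-at-0: output 0 ✓
  g2 stuck-at-1: output 1 ✗
  g3 stuck-at-0: output 1 ✗
  g3 stuck-at-1: output 0 ✓
  g4 stuck-at-0: output 0 ✓
  g4 stuck-at-1: output 1 ✗
Consistent faults: {g0 stuck-at-0, g2 stuck-at-0, g3 stuck-at-1, g4 stuck-at-0} — 4 in all.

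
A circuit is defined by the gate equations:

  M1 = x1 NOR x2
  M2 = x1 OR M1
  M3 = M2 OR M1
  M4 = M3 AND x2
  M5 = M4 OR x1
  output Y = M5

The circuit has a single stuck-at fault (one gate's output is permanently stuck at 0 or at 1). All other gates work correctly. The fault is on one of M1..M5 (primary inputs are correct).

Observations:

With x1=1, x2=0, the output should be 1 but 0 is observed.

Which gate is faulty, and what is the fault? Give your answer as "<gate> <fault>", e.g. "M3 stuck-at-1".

Fault-free values for test 1 (x1=1, x2=0): M1=0, M2=1, M3=1, M4=0, M5=1, giving Y=1. Observed 0.
Test 1: faults giving observed 0 are {M5 stuck-at-0}.
Only M5 stuck-at-0 is consistent with every test.

M5 stuck-at-0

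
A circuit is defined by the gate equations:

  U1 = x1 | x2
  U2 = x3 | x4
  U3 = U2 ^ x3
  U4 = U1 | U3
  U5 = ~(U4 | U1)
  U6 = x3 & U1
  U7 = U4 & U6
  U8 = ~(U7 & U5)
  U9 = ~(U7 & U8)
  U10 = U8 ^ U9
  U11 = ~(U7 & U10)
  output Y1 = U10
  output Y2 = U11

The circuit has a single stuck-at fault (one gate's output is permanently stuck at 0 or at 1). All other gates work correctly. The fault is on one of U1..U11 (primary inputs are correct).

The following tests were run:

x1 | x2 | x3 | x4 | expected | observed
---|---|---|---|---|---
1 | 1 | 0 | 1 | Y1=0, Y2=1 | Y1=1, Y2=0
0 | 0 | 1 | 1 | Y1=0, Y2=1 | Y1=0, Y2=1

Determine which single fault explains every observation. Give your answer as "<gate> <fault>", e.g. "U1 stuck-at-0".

U6 stuck-at-1

Fault-free values for test 1 (x1=1, x2=1, x3=0, x4=1): U1=1, U2=1, U3=1, U4=1, U5=0, U6=0, U7=0, U8=1, U9=1, U10=0, U11=1, giving Y1=0, Y2=1. Observed Y1=1, Y2=0.
Test 1: faults giving observed Y1=1, Y2=0 are {U6 stuck-at-1, U7 stuck-at-1}.
Test 2 (x1=0, x2=0, x3=1, x4=1): fault-free U1=0, U2=1, U3=0, U4=0, U5=1, U6=0, U7=0, U8=1, U9=1, U10=0, U11=1 → Y1=0, Y2=1; observed Y1=0, Y2=1. Eliminates U7 stuck-at-1.
Only U6 stuck-at-1 is consistent with every test.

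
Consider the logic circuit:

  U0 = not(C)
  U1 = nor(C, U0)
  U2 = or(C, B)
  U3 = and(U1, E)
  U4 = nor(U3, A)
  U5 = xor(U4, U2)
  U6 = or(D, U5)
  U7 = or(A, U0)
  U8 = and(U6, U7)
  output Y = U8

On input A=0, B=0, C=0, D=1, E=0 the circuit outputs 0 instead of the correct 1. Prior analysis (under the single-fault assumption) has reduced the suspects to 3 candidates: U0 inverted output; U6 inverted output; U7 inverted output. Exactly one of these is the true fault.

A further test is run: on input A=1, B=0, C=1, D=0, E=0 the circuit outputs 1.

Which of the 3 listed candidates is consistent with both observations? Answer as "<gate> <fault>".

U0 inverted output

Evaluate each candidate on input A=1, B=0, C=1, D=0, E=0:
  U0 inverted output: U0=1 [inverted output], U1=0, U2=1, U3=0, U4=0, U5=1, U6=1, U7=1, U8=1 → 1 — matches
  U6 inverted output: U0=0, U1=0, U2=1, U3=0, U4=0, U5=1, U6=0 [inverted output], U7=1, U8=0 → 0 — eliminated
  U7 inverted output: U0=0, U1=0, U2=1, U3=0, U4=0, U5=1, U6=1, U7=0 [inverted output], U8=0 → 0 — eliminated
Only U0 inverted output reproduces the observed 1.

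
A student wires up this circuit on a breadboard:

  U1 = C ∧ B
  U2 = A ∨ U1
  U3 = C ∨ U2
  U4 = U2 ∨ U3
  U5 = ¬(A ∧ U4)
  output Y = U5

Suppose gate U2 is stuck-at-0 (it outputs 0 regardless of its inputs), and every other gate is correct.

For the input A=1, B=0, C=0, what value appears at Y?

1

Propagate with U2 forced: U1=0, U2=0 [stuck-at-0], U3=0, U4=0, U5=1.
So Y = 1. (Without the fault it would be 0.)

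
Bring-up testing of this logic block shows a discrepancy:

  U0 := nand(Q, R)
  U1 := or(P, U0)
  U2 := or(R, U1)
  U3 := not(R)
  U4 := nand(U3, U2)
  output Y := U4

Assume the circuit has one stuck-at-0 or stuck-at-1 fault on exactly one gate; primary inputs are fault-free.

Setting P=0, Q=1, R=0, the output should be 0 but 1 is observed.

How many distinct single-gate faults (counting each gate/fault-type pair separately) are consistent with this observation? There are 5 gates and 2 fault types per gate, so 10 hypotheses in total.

Fault-free: U0=1, U1=1, U2=1, U3=1, U4=0 → 0. Observed 1.
  U0 stuck-at-0: output 1 ✓
  U0 stuck-at-1: output 0 ✗
  U1 stuck-at-0: output 1 ✓
  U1 stuck-at-1: output 0 ✗
  U2 stuck-at-0: output 1 ✓
  U2 stuck-at-1: output 0 ✗
  U3 stuck-at-0: output 1 ✓
  U3 stuck-at-1: output 0 ✗
  U4 stuck-at-0: output 0 ✗
  U4 stuck-at-1: output 1 ✓
Consistent faults: {U0 stuck-at-0, U1 stuck-at-0, U2 stuck-at-0, U3 stuck-at-0, U4 stuck-at-1} — 5 in all.

5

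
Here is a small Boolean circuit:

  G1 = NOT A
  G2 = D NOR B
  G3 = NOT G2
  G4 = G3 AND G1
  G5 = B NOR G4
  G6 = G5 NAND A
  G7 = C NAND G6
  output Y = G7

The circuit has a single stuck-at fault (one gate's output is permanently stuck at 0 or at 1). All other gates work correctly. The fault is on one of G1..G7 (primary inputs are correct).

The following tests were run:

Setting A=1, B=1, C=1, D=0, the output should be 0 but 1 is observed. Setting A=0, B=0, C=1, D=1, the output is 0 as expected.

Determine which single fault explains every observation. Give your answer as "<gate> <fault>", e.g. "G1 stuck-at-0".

Fault-free values for test 1 (A=1, B=1, C=1, D=0): G1=0, G2=0, G3=1, G4=0, G5=0, G6=1, G7=0, giving Y=0. Observed 1.
Test 1: faults giving observed 1 are {G5 stuck-at-1, G6 stuck-at-0, G7 stuck-at-1}.
Test 2 (A=0, B=0, C=1, D=1): fault-free G1=1, G2=0, G3=1, G4=1, G5=0, G6=1, G7=0 → 0; observed 0. Eliminates G6 stuck-at-0, G7 stuck-at-1.
Only G5 stuck-at-1 is consistent with every test.

G5 stuck-at-1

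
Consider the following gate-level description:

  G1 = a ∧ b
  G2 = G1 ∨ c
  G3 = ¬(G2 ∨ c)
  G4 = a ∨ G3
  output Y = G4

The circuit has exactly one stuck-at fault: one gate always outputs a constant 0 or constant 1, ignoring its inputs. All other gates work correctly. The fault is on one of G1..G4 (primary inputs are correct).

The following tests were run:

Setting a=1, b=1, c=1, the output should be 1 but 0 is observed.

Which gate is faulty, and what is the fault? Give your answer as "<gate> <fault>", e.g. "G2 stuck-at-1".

G4 stuck-at-0

Fault-free values for test 1 (a=1, b=1, c=1): G1=1, G2=1, G3=0, G4=1, giving Y=1. Observed 0.
Test 1: faults giving observed 0 are {G4 stuck-at-0}.
Only G4 stuck-at-0 is consistent with every test.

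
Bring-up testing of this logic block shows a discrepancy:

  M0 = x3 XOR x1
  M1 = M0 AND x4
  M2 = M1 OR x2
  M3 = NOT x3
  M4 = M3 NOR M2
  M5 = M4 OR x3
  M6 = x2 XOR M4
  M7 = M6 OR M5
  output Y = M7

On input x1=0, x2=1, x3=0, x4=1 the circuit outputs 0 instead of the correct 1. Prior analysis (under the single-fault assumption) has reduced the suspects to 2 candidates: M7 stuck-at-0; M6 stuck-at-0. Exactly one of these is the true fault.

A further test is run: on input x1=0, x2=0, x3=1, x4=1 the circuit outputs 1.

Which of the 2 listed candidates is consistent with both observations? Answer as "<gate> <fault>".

M6 stuck-at-0

Evaluate each candidate on input x1=0, x2=0, x3=1, x4=1:
  M7 stuck-at-0: M0=1, M1=1, M2=1, M3=0, M4=0, M5=1, M6=0, M7=0 [stuck-at-0] → 0 — eliminated
  M6 stuck-at-0: M0=1, M1=1, M2=1, M3=0, M4=0, M5=1, M6=0 [stuck-at-0], M7=1 → 1 — matches
Only M6 stuck-at-0 reproduces the observed 1.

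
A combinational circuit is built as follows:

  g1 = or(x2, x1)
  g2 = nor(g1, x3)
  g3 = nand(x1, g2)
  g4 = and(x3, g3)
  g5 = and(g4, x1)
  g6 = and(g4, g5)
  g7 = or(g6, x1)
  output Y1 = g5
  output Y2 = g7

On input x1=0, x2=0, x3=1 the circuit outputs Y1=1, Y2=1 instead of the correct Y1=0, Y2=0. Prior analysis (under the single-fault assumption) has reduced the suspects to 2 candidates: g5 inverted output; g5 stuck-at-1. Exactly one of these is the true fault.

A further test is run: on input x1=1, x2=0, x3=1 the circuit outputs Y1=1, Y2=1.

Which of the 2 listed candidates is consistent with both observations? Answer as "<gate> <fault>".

Evaluate each candidate on input x1=1, x2=0, x3=1:
  g5 inverted output: g1=1, g2=0, g3=1, g4=1, g5=0 [inverted output], g6=0, g7=1 → Y1=0, Y2=1 — eliminated
  g5 stuck-at-1: g1=1, g2=0, g3=1, g4=1, g5=1 [stuck-at-1], g6=1, g7=1 → Y1=1, Y2=1 — matches
Only g5 stuck-at-1 reproduces the observed Y1=1, Y2=1.

g5 stuck-at-1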